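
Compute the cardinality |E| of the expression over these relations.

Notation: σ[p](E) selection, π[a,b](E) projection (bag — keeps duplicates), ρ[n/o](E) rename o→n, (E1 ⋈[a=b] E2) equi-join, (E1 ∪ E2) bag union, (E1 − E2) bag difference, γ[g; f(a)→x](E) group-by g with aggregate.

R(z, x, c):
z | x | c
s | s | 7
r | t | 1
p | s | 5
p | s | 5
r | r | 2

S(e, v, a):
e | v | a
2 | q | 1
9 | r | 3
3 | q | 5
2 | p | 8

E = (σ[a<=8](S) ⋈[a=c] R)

Subexpression sizes:
  S → 4
  σ[a<=8](S) → 4
  R → 5
  (σ[a<=8](S) ⋈[a=c] R) → 3

|E| = 3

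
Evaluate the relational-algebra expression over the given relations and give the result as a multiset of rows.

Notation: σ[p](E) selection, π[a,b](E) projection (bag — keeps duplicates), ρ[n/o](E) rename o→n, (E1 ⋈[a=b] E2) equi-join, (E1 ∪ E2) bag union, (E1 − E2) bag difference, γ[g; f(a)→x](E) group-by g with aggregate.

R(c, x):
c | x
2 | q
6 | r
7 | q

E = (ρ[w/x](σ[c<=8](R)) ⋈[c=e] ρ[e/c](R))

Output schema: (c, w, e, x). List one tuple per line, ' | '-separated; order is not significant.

Row counts bottom-up:
  R → 3
  σ[c<=8](R) → 3
  ρ[w/x](σ[c<=8](R)) → 3
  R → 3
  ρ[e/c](R) → 3
  (ρ[w/x](σ[c<=8](R)) ⋈[c=e] ρ[e/c](R)) → 3

== RESULT ==
c | w | e | x
2 | q | 2 | q
6 | r | 6 | r
7 | q | 7 | q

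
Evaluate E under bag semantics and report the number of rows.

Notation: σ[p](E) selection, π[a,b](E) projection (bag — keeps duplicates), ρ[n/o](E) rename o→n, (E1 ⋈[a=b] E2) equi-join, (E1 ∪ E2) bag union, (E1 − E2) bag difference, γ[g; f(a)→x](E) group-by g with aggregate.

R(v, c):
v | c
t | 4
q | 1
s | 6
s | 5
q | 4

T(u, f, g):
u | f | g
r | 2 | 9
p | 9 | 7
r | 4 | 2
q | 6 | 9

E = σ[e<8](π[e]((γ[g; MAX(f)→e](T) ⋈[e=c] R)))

Stepwise |·|:
  T → 4
  γ[g; MAX(f)→e](T) → 3
  R → 5
  (γ[g; MAX(f)→e](T) ⋈[e=c] R) → 3
  π[e]((γ[g; MAX(f)→e](T) ⋈[e=c] R)) → 3
  σ[e<8](π[e]((γ[g; MAX(f)→e](T) ⋈[e=c] R))) → 3

|E| = 3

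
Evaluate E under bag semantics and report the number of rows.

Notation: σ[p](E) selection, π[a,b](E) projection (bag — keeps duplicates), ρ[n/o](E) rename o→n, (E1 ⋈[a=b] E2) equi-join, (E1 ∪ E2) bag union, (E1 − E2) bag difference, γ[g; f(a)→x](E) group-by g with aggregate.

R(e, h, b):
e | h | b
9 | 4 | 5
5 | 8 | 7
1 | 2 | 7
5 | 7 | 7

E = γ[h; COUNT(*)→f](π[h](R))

Row counts bottom-up:
  R → 4
  π[h](R) → 4
  γ[h; COUNT(*)→f](π[h](R)) → 4

|E| = 4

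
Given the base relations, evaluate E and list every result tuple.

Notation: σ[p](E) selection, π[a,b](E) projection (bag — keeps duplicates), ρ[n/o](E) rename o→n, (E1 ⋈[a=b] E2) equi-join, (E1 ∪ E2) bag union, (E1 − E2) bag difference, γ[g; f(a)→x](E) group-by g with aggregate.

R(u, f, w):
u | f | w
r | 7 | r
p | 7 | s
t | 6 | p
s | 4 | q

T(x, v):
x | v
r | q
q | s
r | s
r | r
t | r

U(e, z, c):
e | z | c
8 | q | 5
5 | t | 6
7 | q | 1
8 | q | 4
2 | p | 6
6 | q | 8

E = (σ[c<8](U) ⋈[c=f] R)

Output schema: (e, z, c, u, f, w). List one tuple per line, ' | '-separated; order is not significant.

Row counts bottom-up:
  U → 6
  σ[c<8](U) → 5
  R → 4
  (σ[c<8](U) ⋈[c=f] R) → 3

== RESULT ==
e | z | c | u | f | w
2 | p | 6 | t | 6 | p
5 | t | 6 | t | 6 | p
8 | q | 4 | s | 4 | q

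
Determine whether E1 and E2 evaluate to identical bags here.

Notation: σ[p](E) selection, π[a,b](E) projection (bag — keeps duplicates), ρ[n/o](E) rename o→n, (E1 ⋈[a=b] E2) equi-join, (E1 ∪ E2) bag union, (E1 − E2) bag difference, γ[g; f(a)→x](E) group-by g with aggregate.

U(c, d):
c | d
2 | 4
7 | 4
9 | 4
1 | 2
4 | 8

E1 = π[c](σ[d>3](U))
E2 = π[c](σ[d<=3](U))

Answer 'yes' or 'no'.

E1 row counts bottom-up:
  U → 5
  σ[d>3](U) → 4
  π[c](σ[d>3](U)) → 4
E2 row counts bottom-up:
  U → 5
  σ[d<=3](U) → 1
  π[c](σ[d<=3](U)) → 1

E1 result:
c
2
4
7
9
E2 result:
c
1
Witness: (1,) appears 0× in E1 but 1× in E2.

no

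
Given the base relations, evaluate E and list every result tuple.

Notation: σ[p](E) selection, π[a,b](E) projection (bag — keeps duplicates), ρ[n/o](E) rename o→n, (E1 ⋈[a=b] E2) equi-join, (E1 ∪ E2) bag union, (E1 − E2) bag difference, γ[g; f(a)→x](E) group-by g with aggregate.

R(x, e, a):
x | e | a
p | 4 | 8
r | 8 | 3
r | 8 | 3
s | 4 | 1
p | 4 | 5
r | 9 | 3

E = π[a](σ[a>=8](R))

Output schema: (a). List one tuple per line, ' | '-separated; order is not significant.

Per-node cardinality:
  R → 6
  σ[a>=8](R) → 1
  π[a](σ[a>=8](R)) → 1

== RESULT ==
a
8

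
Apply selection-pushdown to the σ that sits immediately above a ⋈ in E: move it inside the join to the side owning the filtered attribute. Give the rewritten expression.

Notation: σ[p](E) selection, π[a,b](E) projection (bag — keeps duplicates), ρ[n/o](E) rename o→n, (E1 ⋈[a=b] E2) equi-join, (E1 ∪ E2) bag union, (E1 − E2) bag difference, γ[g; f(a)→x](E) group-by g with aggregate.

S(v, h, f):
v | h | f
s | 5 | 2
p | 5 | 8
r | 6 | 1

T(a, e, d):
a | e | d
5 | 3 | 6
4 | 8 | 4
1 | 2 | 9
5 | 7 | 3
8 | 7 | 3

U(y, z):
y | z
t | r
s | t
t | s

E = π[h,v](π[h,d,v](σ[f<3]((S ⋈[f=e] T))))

σ filters on f, owned by the left side.
E' = π[h,v](π[h,d,v]((σ[f<3](S) ⋈[f=e] T)))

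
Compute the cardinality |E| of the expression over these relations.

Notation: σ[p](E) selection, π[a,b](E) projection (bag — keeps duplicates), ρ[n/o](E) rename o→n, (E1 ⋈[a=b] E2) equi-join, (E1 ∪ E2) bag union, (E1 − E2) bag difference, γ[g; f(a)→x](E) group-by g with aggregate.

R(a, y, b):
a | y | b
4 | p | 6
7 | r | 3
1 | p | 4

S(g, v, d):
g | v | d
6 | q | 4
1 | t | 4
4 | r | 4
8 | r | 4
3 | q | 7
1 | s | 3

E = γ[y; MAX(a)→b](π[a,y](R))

Stepwise |·|:
  R → 3
  π[a,y](R) → 3
  γ[y; MAX(a)→b](π[a,y](R)) → 2

|E| = 2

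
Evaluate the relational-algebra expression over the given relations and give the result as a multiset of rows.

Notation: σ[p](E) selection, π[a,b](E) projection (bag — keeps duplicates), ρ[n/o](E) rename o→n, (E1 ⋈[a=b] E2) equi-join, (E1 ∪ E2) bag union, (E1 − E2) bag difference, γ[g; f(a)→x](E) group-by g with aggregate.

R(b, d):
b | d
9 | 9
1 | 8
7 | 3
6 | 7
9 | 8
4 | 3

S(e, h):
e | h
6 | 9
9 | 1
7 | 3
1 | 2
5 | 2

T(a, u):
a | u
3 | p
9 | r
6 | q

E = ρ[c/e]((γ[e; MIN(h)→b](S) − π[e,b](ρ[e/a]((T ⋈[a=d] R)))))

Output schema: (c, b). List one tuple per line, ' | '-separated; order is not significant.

Per-node cardinality:
  S → 5
  γ[e; MIN(h)→b](S) → 5
  T → 3
  R → 6
  (T ⋈[a=d] R) → 3
  ρ[e/a]((T ⋈[a=d] R)) → 3
  π[e,b](ρ[e/a]((T ⋈[a=d] R))) → 3
  (γ[e; MIN(h)→b](S) − π[e,b](ρ[e/a]((T ⋈[a=d] R)))) → 5
  ρ[c/e]((γ[e; MIN(h)→b](S) − π[e,b](ρ[e/a]((T ⋈[a=d] R))))) → 5

== RESULT ==
c | b
1 | 2
5 | 2
6 | 9
7 | 3
9 | 1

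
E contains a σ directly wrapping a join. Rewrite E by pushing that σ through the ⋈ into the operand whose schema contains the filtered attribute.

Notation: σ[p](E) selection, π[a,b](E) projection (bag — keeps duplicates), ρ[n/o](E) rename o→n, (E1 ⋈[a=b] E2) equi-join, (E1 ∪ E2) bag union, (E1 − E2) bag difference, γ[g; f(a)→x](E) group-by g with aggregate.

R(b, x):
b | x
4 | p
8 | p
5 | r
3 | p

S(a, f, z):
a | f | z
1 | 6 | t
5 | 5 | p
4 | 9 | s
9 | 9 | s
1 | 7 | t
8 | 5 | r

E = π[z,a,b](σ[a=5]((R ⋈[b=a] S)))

σ filters on a, owned by the right side.
E' = π[z,a,b]((R ⋈[b=a] σ[a=5](S)))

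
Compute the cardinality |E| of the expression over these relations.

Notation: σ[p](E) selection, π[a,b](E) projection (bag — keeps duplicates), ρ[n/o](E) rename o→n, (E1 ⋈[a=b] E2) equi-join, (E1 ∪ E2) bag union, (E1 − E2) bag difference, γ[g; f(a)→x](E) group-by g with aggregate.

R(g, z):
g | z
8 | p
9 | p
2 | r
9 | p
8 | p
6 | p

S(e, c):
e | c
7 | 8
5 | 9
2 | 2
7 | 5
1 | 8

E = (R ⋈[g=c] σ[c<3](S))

Per-node cardinality:
  R → 6
  S → 5
  σ[c<3](S) → 1
  (R ⋈[g=c] σ[c<3](S)) → 1

|E| = 1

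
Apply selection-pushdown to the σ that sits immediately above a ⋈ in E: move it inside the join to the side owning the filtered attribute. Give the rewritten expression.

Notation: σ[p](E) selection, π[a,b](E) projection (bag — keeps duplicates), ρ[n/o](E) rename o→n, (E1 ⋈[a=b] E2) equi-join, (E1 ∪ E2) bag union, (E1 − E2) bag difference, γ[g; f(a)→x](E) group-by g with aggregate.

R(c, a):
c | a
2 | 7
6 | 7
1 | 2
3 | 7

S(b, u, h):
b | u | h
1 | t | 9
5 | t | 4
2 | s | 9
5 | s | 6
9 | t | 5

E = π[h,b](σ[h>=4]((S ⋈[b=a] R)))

σ filters on h, owned by the left side.
E' = π[h,b]((σ[h>=4](S) ⋈[b=a] R))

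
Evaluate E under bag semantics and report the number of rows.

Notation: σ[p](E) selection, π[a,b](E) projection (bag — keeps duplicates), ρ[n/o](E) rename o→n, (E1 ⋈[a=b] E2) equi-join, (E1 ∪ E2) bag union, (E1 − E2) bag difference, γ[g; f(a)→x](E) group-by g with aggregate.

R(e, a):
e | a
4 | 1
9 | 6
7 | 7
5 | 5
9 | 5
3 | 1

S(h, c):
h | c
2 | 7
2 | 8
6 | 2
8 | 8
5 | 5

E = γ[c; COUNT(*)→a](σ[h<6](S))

Row counts bottom-up:
  S → 5
  σ[h<6](S) → 3
  γ[c; COUNT(*)→a](σ[h<6](S)) → 3

|E| = 3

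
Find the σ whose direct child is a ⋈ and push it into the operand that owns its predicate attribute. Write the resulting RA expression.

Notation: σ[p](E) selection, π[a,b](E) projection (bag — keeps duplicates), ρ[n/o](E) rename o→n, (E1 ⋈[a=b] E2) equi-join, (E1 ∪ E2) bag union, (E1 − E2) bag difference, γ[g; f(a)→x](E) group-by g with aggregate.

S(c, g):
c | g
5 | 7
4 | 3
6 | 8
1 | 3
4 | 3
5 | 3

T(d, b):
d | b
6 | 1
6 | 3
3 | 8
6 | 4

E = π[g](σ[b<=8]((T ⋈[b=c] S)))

σ filters on b, owned by the left side.
E' = π[g]((σ[b<=8](T) ⋈[b=c] S))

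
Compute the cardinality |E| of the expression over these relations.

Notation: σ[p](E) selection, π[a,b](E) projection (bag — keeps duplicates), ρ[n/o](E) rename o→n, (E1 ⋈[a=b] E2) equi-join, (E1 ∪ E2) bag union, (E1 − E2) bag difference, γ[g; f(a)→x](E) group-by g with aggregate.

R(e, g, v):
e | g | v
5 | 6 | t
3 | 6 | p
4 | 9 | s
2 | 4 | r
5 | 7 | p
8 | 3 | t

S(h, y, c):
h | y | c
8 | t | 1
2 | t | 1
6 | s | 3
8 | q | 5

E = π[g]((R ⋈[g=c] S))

Row counts bottom-up:
  R → 6
  S → 4
  (R ⋈[g=c] S) → 1
  π[g]((R ⋈[g=c] S)) → 1

|E| = 1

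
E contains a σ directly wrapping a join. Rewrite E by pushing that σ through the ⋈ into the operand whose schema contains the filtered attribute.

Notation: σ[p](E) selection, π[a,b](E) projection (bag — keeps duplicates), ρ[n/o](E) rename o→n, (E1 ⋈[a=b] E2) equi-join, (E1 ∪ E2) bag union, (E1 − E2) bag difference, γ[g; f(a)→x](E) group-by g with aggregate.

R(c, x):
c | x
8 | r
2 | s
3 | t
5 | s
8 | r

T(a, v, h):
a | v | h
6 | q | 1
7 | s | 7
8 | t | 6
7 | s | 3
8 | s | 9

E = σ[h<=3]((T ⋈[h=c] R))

σ filters on h, owned by the left side.
E' = (σ[h<=3](T) ⋈[h=c] R)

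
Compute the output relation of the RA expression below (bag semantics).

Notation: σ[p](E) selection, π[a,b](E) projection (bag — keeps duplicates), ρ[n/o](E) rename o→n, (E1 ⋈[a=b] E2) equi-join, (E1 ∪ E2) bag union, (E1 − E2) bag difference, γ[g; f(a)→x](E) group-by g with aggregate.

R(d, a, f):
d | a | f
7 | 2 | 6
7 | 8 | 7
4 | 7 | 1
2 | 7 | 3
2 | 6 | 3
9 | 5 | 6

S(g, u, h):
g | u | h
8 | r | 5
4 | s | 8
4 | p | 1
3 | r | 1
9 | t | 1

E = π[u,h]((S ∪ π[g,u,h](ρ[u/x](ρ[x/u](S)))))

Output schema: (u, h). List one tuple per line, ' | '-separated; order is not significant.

Stepwise |·|:
  S → 5
  S → 5
  ρ[x/u](S) → 5
  ρ[u/x](ρ[x/u](S)) → 5
  π[g,u,h](ρ[u/x](ρ[x/u](S))) → 5
  (S ∪ π[g,u,h](ρ[u/x](ρ[x/u](S)))) → 10
  π[u,h]((S ∪ π[g,u,h](ρ[u/x](ρ[x/u](S))))) → 10

== RESULT ==
u | h
p | 1
p | 1
r | 1
r | 1
r | 5
r | 5
s | 8
s | 8
t | 1
t | 1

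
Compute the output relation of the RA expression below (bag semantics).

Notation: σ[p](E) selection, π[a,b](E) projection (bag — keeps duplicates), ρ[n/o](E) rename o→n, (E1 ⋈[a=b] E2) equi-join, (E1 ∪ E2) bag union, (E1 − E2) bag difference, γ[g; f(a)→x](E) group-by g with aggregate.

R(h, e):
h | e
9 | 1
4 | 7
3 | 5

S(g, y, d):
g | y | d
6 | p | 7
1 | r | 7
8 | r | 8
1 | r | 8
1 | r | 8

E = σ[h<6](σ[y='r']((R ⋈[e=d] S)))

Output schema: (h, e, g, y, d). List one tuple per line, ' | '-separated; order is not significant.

Per-node cardinality:
  R → 3
  S → 5
  (R ⋈[e=d] S) → 2
  σ[y='r']((R ⋈[e=d] S)) → 1
  σ[h<6](σ[y='r']((R ⋈[e=d] S))) → 1

== RESULT ==
h | e | g | y | d
4 | 7 | 1 | r | 7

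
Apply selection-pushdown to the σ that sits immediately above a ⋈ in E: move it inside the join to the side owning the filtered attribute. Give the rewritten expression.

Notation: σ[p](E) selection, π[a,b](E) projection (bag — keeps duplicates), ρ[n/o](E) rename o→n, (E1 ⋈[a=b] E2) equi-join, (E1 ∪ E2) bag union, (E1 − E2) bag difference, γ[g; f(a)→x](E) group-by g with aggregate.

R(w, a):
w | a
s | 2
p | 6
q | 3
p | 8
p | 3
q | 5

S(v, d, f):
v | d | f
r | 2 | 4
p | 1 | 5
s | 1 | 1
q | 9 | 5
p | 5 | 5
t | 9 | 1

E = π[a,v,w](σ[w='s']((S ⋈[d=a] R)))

σ filters on w, owned by the right side.
E' = π[a,v,w]((S ⋈[d=a] σ[w='s'](R)))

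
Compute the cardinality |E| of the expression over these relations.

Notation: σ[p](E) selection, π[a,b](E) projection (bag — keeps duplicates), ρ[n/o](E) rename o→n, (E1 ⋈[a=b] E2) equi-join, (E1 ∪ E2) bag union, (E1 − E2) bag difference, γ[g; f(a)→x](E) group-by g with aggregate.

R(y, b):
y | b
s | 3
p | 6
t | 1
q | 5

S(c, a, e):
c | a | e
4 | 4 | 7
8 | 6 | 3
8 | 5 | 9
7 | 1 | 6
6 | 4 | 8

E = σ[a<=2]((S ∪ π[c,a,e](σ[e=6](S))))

Subexpression sizes:
  S → 5
  S → 5
  σ[e=6](S) → 1
  π[c,a,e](σ[e=6](S)) → 1
  (S ∪ π[c,a,e](σ[e=6](S))) → 6
  σ[a<=2]((S ∪ π[c,a,e](σ[e=6](S)))) → 2

|E| = 2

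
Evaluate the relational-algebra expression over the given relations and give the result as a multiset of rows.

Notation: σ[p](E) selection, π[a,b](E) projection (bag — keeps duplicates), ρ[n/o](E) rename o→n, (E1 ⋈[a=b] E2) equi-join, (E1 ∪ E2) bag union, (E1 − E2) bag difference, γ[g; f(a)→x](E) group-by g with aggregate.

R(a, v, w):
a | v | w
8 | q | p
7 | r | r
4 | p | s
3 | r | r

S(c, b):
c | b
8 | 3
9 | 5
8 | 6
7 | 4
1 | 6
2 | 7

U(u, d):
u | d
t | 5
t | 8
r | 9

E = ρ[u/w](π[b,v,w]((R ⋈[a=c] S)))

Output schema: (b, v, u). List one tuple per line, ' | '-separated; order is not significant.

Subexpression sizes:
  R → 4
  S → 6
  (R ⋈[a=c] S) → 3
  π[b,v,w]((R ⋈[a=c] S)) → 3
  ρ[u/w](π[b,v,w]((R ⋈[a=c] S))) → 3

== RESULT ==
b | v | u
3 | q | p
4 | r | r
6 | q | p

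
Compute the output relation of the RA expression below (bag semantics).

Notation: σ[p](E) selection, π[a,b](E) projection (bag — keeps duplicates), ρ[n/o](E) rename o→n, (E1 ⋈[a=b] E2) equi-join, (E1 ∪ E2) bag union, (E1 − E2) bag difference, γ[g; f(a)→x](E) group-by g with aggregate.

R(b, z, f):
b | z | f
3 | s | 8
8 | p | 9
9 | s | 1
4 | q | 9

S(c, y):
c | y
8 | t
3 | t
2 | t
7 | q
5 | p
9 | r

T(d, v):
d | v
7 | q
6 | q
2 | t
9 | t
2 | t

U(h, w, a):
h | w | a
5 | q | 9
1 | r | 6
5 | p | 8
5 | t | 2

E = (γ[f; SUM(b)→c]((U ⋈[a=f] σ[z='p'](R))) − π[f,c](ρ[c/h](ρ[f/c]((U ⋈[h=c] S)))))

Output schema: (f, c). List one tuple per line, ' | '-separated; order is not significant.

Subexpression sizes:
  U → 4
  R → 4
  σ[z='p'](R) → 1
  (U ⋈[a=f] σ[z='p'](R)) → 1
  γ[f; SUM(b)→c]((U ⋈[a=f] σ[z='p'](R))) → 1
  U → 4
  S → 6
  (U ⋈[h=c] S) → 3
  ρ[f/c]((U ⋈[h=c] S)) → 3
  ρ[c/h](ρ[f/c]((U ⋈[h=c] S))) → 3
  π[f,c](ρ[c/h](ρ[f/c]((U ⋈[h=c] S)))) → 3
  (γ[f; SUM(b)→c]((U ⋈[a=f] σ[z='p'](R))) − π[f,c](ρ[c/h](ρ[f/c]((U ⋈[h=c] S))))) → 1

== RESULT ==
f | c
9 | 8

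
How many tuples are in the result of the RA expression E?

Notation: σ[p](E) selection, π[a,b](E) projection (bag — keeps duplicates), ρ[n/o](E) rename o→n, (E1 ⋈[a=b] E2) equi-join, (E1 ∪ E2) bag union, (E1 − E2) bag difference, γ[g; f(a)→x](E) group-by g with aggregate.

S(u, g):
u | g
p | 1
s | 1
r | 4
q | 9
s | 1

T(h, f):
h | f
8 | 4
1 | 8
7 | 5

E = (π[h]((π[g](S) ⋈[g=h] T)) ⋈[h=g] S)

Row counts bottom-up:
  S → 5
  π[g](S) → 5
  T → 3
  (π[g](S) ⋈[g=h] T) → 3
  π[h]((π[g](S) ⋈[g=h] T)) → 3
  S → 5
  (π[h]((π[g](S) ⋈[g=h] T)) ⋈[h=g] S) → 9

|E| = 9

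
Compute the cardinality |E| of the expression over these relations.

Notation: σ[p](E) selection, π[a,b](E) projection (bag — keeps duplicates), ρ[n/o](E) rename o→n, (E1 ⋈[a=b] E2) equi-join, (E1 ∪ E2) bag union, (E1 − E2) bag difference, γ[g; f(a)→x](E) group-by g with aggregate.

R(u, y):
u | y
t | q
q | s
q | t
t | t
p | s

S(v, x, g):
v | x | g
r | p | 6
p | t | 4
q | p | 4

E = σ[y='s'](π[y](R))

Stepwise |·|:
  R → 5
  π[y](R) → 5
  σ[y='s'](π[y](R)) → 2

|E| = 2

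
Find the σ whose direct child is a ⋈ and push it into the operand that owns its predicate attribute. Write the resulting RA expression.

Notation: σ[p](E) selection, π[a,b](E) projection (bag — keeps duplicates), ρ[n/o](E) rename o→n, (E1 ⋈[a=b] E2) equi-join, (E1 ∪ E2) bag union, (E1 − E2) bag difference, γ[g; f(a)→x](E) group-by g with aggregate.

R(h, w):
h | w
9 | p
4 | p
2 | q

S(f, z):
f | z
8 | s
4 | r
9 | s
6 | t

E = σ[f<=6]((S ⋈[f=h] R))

σ filters on f, owned by the left side.
E' = (σ[f<=6](S) ⋈[f=h] R)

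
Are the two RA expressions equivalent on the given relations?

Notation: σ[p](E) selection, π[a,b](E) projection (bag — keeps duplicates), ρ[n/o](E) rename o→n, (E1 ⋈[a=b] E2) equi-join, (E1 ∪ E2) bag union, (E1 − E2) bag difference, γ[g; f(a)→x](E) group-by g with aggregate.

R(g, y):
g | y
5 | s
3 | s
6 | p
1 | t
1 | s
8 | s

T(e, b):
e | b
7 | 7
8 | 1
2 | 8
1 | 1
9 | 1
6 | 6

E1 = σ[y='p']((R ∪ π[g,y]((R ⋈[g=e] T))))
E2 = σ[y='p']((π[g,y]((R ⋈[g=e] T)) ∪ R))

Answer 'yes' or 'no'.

E1 subexpression sizes:
  R → 6
  R → 6
  T → 6
  (R ⋈[g=e] T) → 4
  π[g,y]((R ⋈[g=e] T)) → 4
  (R ∪ π[g,y]((R ⋈[g=e] T))) → 10
  σ[y='p']((R ∪ π[g,y]((R ⋈[g=e] T)))) → 2
E2 subexpression sizes:
  R → 6
  T → 6
  (R ⋈[g=e] T) → 4
  π[g,y]((R ⋈[g=e] T)) → 4
  R → 6
  (π[g,y]((R ⋈[g=e] T)) ∪ R) → 10
  σ[y='p']((π[g,y]((R ⋈[g=e] T)) ∪ R)) → 2

E1 and E2 produce the same multiset:
g | y
6 | p
6 | p

yes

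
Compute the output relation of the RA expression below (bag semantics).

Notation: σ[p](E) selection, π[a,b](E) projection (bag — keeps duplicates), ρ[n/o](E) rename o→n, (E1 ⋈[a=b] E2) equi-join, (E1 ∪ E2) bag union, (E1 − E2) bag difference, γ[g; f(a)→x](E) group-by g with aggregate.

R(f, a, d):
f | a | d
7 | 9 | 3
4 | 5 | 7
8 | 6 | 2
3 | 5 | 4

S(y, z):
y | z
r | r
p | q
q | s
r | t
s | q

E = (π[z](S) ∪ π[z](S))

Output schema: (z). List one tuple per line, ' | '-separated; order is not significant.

Per-node cardinality:
  S → 5
  π[z](S) → 5
  S → 5
  π[z](S) → 5
  (π[z](S) ∪ π[z](S)) → 10

== RESULT ==
z
q
q
q
q
r
r
s
s
t
t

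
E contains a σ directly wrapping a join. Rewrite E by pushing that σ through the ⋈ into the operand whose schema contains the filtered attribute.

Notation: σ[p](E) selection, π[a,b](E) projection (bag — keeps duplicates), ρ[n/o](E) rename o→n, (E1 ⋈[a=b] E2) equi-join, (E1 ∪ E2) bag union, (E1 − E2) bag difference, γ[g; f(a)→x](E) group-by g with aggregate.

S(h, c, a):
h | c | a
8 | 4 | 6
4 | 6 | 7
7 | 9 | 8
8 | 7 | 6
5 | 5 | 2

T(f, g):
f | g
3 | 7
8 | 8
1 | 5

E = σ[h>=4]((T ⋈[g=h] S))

σ filters on h, owned by the right side.
E' = (T ⋈[g=h] σ[h>=4](S))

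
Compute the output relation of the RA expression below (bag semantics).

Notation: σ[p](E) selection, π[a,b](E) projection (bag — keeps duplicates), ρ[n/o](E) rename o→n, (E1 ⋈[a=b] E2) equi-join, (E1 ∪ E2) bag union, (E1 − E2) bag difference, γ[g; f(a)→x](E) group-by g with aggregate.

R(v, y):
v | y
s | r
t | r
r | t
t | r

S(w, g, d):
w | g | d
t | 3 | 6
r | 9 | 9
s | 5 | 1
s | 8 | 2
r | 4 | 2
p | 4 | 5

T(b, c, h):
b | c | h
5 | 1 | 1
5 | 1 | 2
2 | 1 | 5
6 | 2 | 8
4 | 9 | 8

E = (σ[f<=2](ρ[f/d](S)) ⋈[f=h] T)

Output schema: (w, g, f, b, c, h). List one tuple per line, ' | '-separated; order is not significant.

Row counts bottom-up:
  S → 6
  ρ[f/d](S) → 6
  σ[f<=2](ρ[f/d](S)) → 3
  T → 5
  (σ[f<=2](ρ[f/d](S)) ⋈[f=h] T) → 3

== RESULT ==
w | g | f | b | c | h
r | 4 | 2 | 5 | 1 | 2
s | 5 | 1 | 5 | 1 | 1
s | 8 | 2 | 5 | 1 | 2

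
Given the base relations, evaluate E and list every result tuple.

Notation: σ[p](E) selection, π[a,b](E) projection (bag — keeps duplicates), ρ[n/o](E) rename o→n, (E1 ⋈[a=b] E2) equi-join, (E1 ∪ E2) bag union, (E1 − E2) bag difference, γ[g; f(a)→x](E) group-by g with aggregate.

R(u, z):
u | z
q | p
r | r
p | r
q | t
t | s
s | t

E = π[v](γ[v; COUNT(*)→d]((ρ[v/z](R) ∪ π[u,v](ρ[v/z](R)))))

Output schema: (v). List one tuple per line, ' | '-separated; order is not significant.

Subexpression sizes:
  R → 6
  ρ[v/z](R) → 6
  R → 6
  ρ[v/z](R) → 6
  π[u,v](ρ[v/z](R)) → 6
  (ρ[v/z](R) ∪ π[u,v](ρ[v/z](R))) → 12
  γ[v; COUNT(*)→d]((ρ[v/z](R) ∪ π[u,v](ρ[v/z](R)))) → 4
  π[v](γ[v; COUNT(*)→d]((ρ[v/z](R) ∪ π[u,v](ρ[v/z](R))))) → 4

== RESULT ==
v
p
r
s
t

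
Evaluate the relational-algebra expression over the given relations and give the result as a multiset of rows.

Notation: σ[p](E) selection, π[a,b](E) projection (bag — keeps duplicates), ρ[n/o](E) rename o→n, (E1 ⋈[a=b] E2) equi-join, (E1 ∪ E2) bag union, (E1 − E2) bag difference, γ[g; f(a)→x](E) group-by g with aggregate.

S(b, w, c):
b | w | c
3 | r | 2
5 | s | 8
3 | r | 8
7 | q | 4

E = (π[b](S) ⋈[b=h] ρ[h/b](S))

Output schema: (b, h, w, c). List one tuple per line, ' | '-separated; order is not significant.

Stepwise |·|:
  S → 4
  π[b](S) → 4
  S → 4
  ρ[h/b](S) → 4
  (π[b](S) ⋈[b=h] ρ[h/b](S)) → 6

== RESULT ==
b | h | w | c
3 | 3 | r | 2
3 | 3 | r | 2
3 | 3 | r | 8
3 | 3 | r | 8
5 | 5 | s | 8
7 | 7 | q | 4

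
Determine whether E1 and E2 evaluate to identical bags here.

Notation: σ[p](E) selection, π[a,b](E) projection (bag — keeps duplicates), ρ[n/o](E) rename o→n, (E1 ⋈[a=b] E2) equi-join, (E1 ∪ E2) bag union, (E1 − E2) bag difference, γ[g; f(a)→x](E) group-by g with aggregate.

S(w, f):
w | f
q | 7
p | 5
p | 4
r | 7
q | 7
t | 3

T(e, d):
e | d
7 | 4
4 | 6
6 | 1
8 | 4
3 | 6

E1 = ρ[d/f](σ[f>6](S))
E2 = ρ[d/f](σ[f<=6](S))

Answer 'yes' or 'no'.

E1 row counts bottom-up:
  S → 6
  σ[f>6](S) → 3
  ρ[d/f](σ[f>6](S)) → 3
E2 row counts bottom-up:
  S → 6
  σ[f<=6](S) → 3
  ρ[d/f](σ[f<=6](S)) → 3

E1 result:
w | d
q | 7
q | 7
r | 7
E2 result:
w | d
p | 4
p | 5
t | 3
Witness: ('r', 7) appears 1× in E1 but 0× in E2.

no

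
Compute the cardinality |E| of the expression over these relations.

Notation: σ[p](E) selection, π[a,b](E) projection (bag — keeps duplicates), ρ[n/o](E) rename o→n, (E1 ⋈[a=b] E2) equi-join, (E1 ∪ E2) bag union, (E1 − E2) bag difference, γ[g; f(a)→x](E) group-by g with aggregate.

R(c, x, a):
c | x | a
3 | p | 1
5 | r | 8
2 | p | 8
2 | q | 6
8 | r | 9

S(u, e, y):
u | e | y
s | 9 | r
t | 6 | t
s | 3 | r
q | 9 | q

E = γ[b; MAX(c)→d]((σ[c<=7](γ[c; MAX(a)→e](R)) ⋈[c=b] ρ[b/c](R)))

Stepwise |·|:
  R → 5
  γ[c; MAX(a)→e](R) → 4
  σ[c<=7](γ[c; MAX(a)→e](R)) → 3
  R → 5
  ρ[b/c](R) → 5
  (σ[c<=7](γ[c; MAX(a)→e](R)) ⋈[c=b] ρ[b/c](R)) → 4
  γ[b; MAX(c)→d]((σ[c<=7](γ[c; MAX(a)→e](R)) ⋈[c=b] ρ[b/c](R))) → 3

|E| = 3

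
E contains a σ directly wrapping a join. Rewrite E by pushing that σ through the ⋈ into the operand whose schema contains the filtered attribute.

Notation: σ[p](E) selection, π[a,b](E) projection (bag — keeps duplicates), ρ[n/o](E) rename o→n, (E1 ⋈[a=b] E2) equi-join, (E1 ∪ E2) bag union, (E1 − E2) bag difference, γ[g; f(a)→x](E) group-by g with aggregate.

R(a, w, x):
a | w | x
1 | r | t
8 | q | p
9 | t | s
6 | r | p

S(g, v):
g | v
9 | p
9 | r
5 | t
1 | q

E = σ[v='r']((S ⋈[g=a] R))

σ filters on v, owned by the left side.
E' = (σ[v='r'](S) ⋈[g=a] R)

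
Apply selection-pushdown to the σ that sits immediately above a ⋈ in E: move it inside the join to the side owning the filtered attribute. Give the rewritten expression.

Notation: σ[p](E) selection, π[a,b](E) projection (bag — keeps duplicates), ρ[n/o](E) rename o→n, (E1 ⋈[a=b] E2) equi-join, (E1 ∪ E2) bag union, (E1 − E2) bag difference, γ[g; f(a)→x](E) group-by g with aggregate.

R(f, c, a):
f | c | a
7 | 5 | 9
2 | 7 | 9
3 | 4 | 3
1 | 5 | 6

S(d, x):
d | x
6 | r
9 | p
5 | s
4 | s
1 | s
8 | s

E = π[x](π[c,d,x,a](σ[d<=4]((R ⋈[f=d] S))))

σ filters on d, owned by the right side.
E' = π[x](π[c,d,x,a]((R ⋈[f=d] σ[d<=4](S))))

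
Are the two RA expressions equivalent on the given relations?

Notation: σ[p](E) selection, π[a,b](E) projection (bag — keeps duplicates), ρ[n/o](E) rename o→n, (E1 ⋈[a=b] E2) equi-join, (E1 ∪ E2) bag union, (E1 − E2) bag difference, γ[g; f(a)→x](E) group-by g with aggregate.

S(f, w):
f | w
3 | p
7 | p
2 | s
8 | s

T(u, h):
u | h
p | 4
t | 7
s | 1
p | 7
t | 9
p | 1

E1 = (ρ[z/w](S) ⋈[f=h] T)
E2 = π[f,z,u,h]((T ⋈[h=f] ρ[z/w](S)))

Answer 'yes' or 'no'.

E1 stepwise |·|:
  S → 4
  ρ[z/w](S) → 4
  T → 6
  (ρ[z/w](S) ⋈[f=h] T) → 2
E2 stepwise |·|:
  T → 6
  S → 4
  ρ[z/w](S) → 4
  (T ⋈[h=f] ρ[z/w](S)) → 2
  π[f,z,u,h]((T ⋈[h=f] ρ[z/w](S))) → 2

E1 and E2 produce the same multiset:
f | z | u | h
7 | p | p | 7
7 | p | t | 7

yes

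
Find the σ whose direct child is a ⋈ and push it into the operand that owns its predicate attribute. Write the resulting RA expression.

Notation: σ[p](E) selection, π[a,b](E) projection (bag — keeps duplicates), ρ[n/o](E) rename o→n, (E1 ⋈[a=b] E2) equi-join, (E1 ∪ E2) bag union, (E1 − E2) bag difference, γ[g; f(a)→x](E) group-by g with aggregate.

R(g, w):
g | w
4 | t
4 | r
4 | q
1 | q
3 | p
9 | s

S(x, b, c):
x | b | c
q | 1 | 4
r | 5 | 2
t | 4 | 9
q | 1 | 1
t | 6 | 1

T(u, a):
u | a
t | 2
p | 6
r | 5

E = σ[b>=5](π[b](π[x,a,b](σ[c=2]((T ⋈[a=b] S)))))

σ filters on c, owned by the right side.
E' = σ[b>=5](π[b](π[x,a,b]((T ⋈[a=b] σ[c=2](S)))))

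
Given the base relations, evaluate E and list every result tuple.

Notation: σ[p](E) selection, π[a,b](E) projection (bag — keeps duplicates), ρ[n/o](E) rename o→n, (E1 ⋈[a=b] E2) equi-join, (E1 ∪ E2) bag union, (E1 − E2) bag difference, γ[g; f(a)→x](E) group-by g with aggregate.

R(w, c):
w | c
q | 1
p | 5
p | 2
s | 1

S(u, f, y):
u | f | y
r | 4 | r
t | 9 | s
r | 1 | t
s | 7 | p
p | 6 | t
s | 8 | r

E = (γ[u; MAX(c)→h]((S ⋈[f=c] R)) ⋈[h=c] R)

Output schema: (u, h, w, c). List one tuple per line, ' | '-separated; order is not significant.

Per-node cardinality:
  S → 6
  R → 4
  (S ⋈[f=c] R) → 2
  γ[u; MAX(c)→h]((S ⋈[f=c] R)) → 1
  R → 4
  (γ[u; MAX(c)→h]((S ⋈[f=c] R)) ⋈[h=c] R) → 2

== RESULT ==
u | h | w | c
r | 1 | q | 1
r | 1 | s | 1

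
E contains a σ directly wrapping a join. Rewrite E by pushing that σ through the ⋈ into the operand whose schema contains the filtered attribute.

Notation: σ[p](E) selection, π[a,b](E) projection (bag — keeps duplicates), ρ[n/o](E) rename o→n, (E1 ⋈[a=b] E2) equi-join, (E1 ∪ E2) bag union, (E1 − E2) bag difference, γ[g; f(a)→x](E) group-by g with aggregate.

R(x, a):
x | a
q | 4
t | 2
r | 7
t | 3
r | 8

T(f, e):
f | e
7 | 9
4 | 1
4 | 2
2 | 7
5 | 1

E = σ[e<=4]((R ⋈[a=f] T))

σ filters on e, owned by the right side.
E' = (R ⋈[a=f] σ[e<=4](T))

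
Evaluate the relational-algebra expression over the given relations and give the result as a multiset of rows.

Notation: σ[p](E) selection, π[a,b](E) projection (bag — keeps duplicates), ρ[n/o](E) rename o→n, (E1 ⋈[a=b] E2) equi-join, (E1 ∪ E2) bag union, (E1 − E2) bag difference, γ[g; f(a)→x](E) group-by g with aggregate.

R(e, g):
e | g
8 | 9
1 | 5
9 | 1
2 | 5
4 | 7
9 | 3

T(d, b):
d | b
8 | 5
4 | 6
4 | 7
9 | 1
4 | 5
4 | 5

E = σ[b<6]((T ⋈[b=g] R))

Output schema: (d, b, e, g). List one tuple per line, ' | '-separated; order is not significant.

Row counts bottom-up:
  T → 6
  R → 6
  (T ⋈[b=g] R) → 8
  σ[b<6]((T ⋈[b=g] R)) → 7

== RESULT ==
d | b | e | g
4 | 5 | 1 | 5
4 | 5 | 1 | 5
4 | 5 | 2 | 5
4 | 5 | 2 | 5
8 | 5 | 1 | 5
8 | 5 | 2 | 5
9 | 1 | 9 | 1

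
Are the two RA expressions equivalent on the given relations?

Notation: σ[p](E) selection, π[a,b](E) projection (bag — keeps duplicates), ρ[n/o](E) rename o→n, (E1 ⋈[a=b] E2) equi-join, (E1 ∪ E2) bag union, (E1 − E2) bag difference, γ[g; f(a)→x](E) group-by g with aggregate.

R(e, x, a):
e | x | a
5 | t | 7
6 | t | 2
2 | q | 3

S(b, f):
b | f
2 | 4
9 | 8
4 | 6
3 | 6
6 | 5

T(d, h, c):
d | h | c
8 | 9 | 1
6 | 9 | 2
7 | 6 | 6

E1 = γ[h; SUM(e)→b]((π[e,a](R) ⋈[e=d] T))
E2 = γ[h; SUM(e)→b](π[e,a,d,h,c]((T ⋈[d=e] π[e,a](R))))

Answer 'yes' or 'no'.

E1 row counts bottom-up:
  R → 3
  π[e,a](R) → 3
  T → 3
  (π[e,a](R) ⋈[e=d] T) → 1
  γ[h; SUM(e)→b]((π[e,a](R) ⋈[e=d] T)) → 1
E2 row counts bottom-up:
  T → 3
  R → 3
  π[e,a](R) → 3
  (T ⋈[d=e] π[e,a](R)) → 1
  π[e,a,d,h,c]((T ⋈[d=e] π[e,a](R))) → 1
  γ[h; SUM(e)→b](π[e,a,d,h,c]((T ⋈[d=e] π[e,a](R)))) → 1

E1 and E2 produce the same multiset:
h | b
9 | 6

yes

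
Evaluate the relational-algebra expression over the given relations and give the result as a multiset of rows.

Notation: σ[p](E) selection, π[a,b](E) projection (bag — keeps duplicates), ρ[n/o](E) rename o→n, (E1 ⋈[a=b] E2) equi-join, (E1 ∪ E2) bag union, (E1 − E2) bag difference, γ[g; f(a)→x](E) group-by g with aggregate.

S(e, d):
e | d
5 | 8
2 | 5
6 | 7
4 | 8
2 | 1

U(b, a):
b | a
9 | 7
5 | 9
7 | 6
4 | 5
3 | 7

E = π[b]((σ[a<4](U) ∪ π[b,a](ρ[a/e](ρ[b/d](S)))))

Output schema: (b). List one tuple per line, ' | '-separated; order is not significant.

Subexpression sizes:
  U → 5
  σ[a<4](U) → 0
  S → 5
  ρ[b/d](S) → 5
  ρ[a/e](ρ[b/d](S)) → 5
  π[b,a](ρ[a/e](ρ[b/d](S))) → 5
  (σ[a<4](U) ∪ π[b,a](ρ[a/e](ρ[b/d](S)))) → 5
  π[b]((σ[a<4](U) ∪ π[b,a](ρ[a/e](ρ[b/d](S))))) → 5

== RESULT ==
b
1
5
7
8
8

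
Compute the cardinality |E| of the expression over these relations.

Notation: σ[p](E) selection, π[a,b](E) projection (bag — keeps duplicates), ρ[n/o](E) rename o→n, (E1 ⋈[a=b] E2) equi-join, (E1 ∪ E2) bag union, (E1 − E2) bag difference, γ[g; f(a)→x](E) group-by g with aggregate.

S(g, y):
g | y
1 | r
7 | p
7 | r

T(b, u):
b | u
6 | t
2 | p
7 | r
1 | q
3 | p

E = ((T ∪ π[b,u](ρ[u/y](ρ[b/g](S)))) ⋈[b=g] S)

Stepwise |·|:
  T → 5
  S → 3
  ρ[b/g](S) → 3
  ρ[u/y](ρ[b/g](S)) → 3
  π[b,u](ρ[u/y](ρ[b/g](S))) → 3
  (T ∪ π[b,u](ρ[u/y](ρ[b/g](S)))) → 8
  S → 3
  ((T ∪ π[b,u](ρ[u/y](ρ[b/g](S)))) ⋈[b=g] S) → 8

|E| = 8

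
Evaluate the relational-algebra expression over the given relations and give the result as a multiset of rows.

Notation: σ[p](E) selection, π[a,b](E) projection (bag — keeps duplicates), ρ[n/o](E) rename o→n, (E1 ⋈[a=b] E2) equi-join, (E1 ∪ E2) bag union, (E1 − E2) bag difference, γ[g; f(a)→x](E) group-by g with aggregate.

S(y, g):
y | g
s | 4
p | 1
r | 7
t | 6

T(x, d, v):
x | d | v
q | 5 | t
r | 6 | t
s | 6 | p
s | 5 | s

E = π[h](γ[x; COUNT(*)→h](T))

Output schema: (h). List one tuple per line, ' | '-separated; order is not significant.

Row counts bottom-up:
  T → 4
  γ[x; COUNT(*)→h](T) → 3
  π[h](γ[x; COUNT(*)→h](T)) → 3

== RESULT ==
h
1
1
2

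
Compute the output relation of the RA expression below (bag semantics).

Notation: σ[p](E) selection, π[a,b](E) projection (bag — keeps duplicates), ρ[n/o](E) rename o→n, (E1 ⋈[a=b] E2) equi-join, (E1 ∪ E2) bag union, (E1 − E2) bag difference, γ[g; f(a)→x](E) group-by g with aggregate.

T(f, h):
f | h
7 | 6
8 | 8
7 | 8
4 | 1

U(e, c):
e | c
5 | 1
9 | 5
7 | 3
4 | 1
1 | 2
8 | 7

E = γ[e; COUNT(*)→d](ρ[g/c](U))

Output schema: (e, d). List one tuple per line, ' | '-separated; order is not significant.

Per-node cardinality:
  U → 6
  ρ[g/c](U) → 6
  γ[e; COUNT(*)→d](ρ[g/c](U)) → 6

== RESULT ==
e | d
1 | 1
4 | 1
5 | 1
7 | 1
8 | 1
9 | 1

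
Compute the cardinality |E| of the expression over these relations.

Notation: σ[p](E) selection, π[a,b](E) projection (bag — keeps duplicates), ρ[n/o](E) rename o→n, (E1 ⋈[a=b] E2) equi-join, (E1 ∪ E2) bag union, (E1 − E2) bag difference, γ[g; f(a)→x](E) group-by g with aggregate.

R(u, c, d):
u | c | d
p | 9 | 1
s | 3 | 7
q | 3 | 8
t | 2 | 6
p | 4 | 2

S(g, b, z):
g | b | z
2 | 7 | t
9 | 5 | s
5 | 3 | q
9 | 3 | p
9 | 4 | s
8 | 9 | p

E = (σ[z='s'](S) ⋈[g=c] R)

Row counts bottom-up:
  S → 6
  σ[z='s'](S) → 2
  R → 5
  (σ[z='s'](S) ⋈[g=c] R) → 2

|E| = 2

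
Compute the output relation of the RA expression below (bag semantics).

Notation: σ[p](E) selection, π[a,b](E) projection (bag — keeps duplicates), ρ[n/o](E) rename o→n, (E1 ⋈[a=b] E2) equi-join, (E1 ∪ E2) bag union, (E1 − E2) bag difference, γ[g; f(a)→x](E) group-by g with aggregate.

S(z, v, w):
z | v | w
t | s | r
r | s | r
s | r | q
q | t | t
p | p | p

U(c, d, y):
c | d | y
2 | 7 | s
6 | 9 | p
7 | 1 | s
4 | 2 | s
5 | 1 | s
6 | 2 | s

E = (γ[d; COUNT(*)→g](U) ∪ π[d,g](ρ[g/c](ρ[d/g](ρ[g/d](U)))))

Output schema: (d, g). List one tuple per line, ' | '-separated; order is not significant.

Stepwise |·|:
  U → 6
  γ[d; COUNT(*)→g](U) → 4
  U → 6
  ρ[g/d](U) → 6
  ρ[d/g](ρ[g/d](U)) → 6
  ρ[g/c](ρ[d/g](ρ[g/d](U))) → 6
  π[d,g](ρ[g/c](ρ[d/g](ρ[g/d](U)))) → 6
  (γ[d; COUNT(*)→g](U) ∪ π[d,g](ρ[g/c](ρ[d/g](ρ[g/d](U))))) → 10

== RESULT ==
d | g
1 | 2
1 | 5
1 | 7
2 | 2
2 | 4
2 | 6
7 | 1
7 | 2
9 | 1
9 | 6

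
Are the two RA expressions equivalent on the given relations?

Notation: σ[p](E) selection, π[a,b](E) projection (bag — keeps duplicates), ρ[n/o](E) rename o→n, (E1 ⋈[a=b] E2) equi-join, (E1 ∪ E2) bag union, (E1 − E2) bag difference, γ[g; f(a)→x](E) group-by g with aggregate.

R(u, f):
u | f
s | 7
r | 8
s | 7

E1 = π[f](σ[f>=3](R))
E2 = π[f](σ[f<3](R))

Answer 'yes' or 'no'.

E1 subexpression sizes:
  R → 3
  σ[f>=3](R) → 3
  π[f](σ[f>=3](R)) → 3
E2 subexpression sizes:
  R → 3
  σ[f<3](R) → 0
  π[f](σ[f<3](R)) → 0

E1 result:
f
7
7
8
E2 result:
f
(0 rows)
Witness: (7,) appears 2× in E1 but 0× in E2.

no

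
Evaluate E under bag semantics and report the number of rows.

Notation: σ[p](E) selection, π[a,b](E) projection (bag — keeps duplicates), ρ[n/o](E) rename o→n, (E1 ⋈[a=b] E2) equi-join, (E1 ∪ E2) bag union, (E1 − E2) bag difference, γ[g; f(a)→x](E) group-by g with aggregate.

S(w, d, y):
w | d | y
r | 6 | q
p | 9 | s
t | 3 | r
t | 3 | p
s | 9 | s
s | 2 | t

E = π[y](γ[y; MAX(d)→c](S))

Stepwise |·|:
  S → 6
  γ[y; MAX(d)→c](S) → 5
  π[y](γ[y; MAX(d)→c](S)) → 5

|E| = 5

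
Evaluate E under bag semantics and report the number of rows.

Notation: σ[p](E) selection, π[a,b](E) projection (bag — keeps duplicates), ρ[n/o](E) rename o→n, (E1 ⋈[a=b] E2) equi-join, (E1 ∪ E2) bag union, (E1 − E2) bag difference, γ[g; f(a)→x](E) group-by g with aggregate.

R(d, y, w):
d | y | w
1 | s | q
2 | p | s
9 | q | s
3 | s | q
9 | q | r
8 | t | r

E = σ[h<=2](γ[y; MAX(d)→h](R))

Per-node cardinality:
  R → 6
  γ[y; MAX(d)→h](R) → 4
  σ[h<=2](γ[y; MAX(d)→h](R)) → 1

|E| = 1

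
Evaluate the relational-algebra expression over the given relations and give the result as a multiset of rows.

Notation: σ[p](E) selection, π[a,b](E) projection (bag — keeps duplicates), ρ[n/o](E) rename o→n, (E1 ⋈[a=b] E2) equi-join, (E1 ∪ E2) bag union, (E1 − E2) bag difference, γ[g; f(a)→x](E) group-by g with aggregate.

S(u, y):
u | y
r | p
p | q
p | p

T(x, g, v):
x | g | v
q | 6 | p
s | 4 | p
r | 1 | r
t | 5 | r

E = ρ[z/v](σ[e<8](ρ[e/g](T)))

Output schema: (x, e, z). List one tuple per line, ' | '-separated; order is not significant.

Per-node cardinality:
  T → 4
  ρ[e/g](T) → 4
  σ[e<8](ρ[e/g](T)) → 4
  ρ[z/v](σ[e<8](ρ[e/g](T))) → 4

== RESULT ==
x | e | z
q | 6 | p
r | 1 | r
s | 4 | p
t | 5 | r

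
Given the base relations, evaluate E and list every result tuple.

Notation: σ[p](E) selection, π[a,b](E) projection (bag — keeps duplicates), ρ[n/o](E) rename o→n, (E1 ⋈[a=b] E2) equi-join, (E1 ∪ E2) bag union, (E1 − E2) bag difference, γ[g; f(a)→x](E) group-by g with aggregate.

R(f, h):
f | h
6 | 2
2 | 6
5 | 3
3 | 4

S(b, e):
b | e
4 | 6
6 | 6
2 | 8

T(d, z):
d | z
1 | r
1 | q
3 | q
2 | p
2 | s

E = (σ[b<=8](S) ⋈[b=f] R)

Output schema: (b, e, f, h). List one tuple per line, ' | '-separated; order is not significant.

Per-node cardinality:
  S → 3
  σ[b<=8](S) → 3
  R → 4
  (σ[b<=8](S) ⋈[b=f] R) → 2

== RESULT ==
b | e | f | h
2 | 8 | 2 | 6
6 | 6 | 6 | 2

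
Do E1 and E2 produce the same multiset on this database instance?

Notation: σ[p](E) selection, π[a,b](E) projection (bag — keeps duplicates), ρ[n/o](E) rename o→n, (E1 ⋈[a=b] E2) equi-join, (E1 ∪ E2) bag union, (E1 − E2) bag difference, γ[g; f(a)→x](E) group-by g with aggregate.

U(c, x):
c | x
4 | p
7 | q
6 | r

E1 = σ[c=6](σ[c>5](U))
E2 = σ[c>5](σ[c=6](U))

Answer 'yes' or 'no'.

E1 subexpression sizes:
  U → 3
  σ[c>5](U) → 2
  σ[c=6](σ[c>5](U)) → 1
E2 subexpression sizes:
  U → 3
  σ[c=6](U) → 1
  σ[c>5](σ[c=6](U)) → 1

E1 and E2 produce the same multiset:
c | x
6 | r

yes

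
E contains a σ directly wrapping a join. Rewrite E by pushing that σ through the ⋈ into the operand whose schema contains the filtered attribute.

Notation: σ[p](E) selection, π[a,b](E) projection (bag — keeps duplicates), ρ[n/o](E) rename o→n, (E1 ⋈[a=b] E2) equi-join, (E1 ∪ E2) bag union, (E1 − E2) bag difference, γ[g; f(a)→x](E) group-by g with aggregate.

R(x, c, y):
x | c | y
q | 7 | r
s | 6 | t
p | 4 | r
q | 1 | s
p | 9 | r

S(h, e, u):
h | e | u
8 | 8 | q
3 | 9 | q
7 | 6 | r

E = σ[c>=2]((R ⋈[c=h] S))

σ filters on c, owned by the left side.
E' = (σ[c>=2](R) ⋈[c=h] S)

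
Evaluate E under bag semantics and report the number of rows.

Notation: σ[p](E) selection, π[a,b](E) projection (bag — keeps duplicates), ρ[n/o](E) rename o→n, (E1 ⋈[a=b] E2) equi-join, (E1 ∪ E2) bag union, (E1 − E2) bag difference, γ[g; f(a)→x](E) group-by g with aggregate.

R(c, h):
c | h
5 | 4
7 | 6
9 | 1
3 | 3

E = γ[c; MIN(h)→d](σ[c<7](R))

Stepwise |·|:
  R → 4
  σ[c<7](R) → 2
  γ[c; MIN(h)→d](σ[c<7](R)) → 2

|E| = 2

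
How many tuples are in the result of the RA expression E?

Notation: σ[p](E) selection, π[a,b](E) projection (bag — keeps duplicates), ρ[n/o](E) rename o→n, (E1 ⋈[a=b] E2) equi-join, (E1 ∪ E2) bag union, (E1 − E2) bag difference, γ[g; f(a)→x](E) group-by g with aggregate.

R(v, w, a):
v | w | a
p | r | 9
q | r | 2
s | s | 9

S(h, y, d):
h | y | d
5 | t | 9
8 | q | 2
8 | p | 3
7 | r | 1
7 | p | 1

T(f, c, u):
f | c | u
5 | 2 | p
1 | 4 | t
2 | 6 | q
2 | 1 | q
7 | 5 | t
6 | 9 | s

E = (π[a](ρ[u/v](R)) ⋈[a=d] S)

Subexpression sizes:
  R → 3
  ρ[u/v](R) → 3
  π[a](ρ[u/v](R)) → 3
  S → 5
  (π[a](ρ[u/v](R)) ⋈[a=d] S) → 3

|E| = 3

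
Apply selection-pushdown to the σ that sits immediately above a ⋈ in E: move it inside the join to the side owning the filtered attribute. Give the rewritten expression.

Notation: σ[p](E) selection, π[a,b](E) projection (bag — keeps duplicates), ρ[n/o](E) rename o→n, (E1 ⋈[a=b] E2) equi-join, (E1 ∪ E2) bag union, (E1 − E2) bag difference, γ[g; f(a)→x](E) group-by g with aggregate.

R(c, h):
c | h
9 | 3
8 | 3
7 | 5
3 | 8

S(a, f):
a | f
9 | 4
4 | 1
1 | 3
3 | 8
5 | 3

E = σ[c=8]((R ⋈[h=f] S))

σ filters on c, owned by the left side.
E' = (σ[c=8](R) ⋈[h=f] S)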